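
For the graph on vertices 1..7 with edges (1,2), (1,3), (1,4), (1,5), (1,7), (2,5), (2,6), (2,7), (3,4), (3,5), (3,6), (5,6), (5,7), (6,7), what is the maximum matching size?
3 (matching: (1,4), (2,7), (5,6); upper bound floor(n/2) = floor(7/2) = 3)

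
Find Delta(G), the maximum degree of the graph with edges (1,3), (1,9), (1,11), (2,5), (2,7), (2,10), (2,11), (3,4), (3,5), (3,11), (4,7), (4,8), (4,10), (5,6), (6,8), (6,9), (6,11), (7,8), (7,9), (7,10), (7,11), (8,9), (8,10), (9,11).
6 (attained at vertices 7, 11)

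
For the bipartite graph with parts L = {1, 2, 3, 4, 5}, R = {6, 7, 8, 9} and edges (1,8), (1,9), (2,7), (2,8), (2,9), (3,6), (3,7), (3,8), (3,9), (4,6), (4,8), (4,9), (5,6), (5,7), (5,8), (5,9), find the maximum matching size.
4 (matching: (1,9), (2,8), (3,7), (4,6); upper bound min(|L|,|R|) = min(5,4) = 4)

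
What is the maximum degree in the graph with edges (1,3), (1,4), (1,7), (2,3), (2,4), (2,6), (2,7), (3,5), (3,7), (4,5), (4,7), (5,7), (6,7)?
6 (attained at vertex 7)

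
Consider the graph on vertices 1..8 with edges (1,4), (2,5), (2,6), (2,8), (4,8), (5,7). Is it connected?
No, it has 2 components: {1, 2, 4, 5, 6, 7, 8}, {3}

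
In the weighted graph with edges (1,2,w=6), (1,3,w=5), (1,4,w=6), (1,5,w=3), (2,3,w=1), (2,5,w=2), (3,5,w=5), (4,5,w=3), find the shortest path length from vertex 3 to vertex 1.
5 (path: 3 -> 1; weights 5 = 5)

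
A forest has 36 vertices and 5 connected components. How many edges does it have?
31 (Each of the 5 component trees on V_i vertices has V_i - 1 edges; summing gives V - C = 36 - 5 = 31)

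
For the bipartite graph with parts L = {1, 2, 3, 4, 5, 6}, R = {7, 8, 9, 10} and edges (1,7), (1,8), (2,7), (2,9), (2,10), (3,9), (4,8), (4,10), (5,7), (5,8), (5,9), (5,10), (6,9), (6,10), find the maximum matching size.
4 (matching: (1,8), (2,10), (3,9), (5,7); upper bound min(|L|,|R|) = min(6,4) = 4)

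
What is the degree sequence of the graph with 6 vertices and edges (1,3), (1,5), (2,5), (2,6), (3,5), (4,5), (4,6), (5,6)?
[5, 3, 2, 2, 2, 2] (degrees: deg(1)=2, deg(2)=2, deg(3)=2, deg(4)=2, deg(5)=5, deg(6)=3)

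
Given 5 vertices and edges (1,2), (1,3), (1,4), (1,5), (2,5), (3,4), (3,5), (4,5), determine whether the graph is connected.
Yes (BFS from 1 visits [1, 2, 3, 4, 5] — all 5 vertices reached)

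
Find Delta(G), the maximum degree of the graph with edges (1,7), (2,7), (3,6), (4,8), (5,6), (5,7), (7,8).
4 (attained at vertex 7)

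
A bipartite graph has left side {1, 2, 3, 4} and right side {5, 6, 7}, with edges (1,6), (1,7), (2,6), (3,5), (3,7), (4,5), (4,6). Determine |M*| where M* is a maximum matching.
3 (matching: (1,7), (2,6), (3,5); upper bound min(|L|,|R|) = min(4,3) = 3)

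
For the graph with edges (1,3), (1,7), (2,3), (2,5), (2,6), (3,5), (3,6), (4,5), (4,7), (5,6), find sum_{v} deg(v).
20 (handshake: sum of degrees = 2|E| = 2 x 10 = 20)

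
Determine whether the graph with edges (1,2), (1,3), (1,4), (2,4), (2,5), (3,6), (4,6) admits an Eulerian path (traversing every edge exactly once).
No (4 vertices have odd degree: {1, 2, 4, 5}; Eulerian path requires 0 or 2)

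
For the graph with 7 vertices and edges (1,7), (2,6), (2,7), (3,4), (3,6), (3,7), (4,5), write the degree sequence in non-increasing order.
[3, 3, 2, 2, 2, 1, 1] (degrees: deg(1)=1, deg(2)=2, deg(3)=3, deg(4)=2, deg(5)=1, deg(6)=2, deg(7)=3)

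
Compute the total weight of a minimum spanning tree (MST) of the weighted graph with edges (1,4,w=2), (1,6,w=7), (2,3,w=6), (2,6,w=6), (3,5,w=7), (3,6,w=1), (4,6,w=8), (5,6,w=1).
17 (MST edges: (1,4,w=2), (1,6,w=7), (2,6,w=6), (3,6,w=1), (5,6,w=1); sum of weights 2 + 7 + 6 + 1 + 1 = 17)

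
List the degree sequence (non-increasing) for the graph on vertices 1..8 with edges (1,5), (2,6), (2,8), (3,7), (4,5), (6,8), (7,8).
[3, 2, 2, 2, 2, 1, 1, 1] (degrees: deg(1)=1, deg(2)=2, deg(3)=1, deg(4)=1, deg(5)=2, deg(6)=2, deg(7)=2, deg(8)=3)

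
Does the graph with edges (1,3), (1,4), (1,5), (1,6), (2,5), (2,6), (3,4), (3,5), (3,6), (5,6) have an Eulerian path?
Yes — and in fact it has an Eulerian circuit (the graph is connected and all 6 vertices have even degree)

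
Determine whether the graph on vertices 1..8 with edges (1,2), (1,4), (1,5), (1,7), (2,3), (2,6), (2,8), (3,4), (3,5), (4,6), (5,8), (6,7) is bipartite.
Yes. Partition: {1, 3, 6, 8}, {2, 4, 5, 7}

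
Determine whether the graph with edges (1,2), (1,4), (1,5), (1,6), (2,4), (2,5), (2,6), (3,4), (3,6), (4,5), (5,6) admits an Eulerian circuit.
Yes (the graph is connected and all 6 vertices have even degree)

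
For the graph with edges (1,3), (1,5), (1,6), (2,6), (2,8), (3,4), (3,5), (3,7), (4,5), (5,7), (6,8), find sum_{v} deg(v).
22 (handshake: sum of degrees = 2|E| = 2 x 11 = 22)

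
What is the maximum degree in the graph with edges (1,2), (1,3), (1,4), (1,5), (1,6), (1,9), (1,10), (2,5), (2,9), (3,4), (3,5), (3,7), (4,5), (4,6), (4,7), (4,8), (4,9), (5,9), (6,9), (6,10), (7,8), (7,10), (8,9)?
7 (attained at vertices 1, 4)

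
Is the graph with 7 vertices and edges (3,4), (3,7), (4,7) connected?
No, it has 5 components: {1}, {2}, {3, 4, 7}, {5}, {6}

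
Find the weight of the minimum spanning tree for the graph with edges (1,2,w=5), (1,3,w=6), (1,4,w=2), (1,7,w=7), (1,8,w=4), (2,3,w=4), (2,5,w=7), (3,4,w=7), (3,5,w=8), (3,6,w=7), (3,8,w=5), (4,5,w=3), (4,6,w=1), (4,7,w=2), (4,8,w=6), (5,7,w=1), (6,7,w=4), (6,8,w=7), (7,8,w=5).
19 (MST edges: (1,2,w=5), (1,4,w=2), (1,8,w=4), (2,3,w=4), (4,6,w=1), (4,7,w=2), (5,7,w=1); sum of weights 5 + 2 + 4 + 4 + 1 + 2 + 1 = 19)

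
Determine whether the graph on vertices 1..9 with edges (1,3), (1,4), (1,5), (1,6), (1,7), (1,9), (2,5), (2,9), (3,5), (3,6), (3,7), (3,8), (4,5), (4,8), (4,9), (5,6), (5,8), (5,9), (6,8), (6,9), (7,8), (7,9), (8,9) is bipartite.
No (odd cycle of length 3: 9 -> 1 -> 7 -> 9)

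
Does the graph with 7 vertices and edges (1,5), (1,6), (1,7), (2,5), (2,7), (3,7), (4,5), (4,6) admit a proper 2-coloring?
Yes. Partition: {1, 2, 3, 4}, {5, 6, 7}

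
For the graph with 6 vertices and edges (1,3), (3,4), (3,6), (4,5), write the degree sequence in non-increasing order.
[3, 2, 1, 1, 1, 0] (degrees: deg(1)=1, deg(2)=0, deg(3)=3, deg(4)=2, deg(5)=1, deg(6)=1)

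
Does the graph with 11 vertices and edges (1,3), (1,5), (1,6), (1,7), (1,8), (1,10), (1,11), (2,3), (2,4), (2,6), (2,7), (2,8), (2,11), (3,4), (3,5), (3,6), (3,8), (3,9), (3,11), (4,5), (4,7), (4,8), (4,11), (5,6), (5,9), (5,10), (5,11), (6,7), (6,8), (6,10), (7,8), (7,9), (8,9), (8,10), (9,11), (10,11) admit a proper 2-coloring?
No (odd cycle of length 3: 3 -> 1 -> 5 -> 3)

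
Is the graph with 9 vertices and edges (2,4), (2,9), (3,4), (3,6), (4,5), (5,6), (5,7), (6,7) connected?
No, it has 3 components: {1}, {2, 3, 4, 5, 6, 7, 9}, {8}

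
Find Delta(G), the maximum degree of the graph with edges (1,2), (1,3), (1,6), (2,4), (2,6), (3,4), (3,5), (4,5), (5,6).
3 (attained at vertices 1, 2, 3, 4, 5, 6)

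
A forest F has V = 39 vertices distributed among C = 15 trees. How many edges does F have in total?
24 (Each of the 15 component trees on V_i vertices has V_i - 1 edges; summing gives V - C = 39 - 15 = 24)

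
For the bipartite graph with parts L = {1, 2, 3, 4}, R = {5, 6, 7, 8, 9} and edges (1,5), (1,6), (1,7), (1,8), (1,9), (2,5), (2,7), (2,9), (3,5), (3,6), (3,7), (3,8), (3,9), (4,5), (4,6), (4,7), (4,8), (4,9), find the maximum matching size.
4 (matching: (1,9), (2,7), (3,8), (4,6); upper bound min(|L|,|R|) = min(4,5) = 4)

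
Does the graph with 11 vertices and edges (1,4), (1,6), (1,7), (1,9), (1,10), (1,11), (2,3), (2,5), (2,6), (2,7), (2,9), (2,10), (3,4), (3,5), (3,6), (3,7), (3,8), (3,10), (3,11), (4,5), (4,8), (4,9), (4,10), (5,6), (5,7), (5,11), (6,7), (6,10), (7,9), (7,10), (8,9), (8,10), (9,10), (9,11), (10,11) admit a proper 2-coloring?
No (odd cycle of length 3: 10 -> 1 -> 11 -> 10)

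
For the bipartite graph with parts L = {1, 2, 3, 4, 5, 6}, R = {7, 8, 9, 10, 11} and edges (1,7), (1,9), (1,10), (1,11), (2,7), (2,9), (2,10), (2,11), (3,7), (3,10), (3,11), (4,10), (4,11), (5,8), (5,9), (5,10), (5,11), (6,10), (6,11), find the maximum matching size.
5 (matching: (1,11), (2,9), (3,7), (4,10), (5,8); upper bound min(|L|,|R|) = min(6,5) = 5)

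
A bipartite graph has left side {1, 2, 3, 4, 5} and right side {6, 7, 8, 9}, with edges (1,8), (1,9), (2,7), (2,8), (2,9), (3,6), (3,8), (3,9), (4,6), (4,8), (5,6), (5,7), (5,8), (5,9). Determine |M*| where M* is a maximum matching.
4 (matching: (1,9), (2,8), (3,6), (5,7); upper bound min(|L|,|R|) = min(5,4) = 4)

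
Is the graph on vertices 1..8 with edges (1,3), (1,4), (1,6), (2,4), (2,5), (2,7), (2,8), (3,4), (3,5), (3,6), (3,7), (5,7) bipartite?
No (odd cycle of length 3: 3 -> 1 -> 4 -> 3)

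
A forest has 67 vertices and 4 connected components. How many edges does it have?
63 (Each of the 4 component trees on V_i vertices has V_i - 1 edges; summing gives V - C = 67 - 4 = 63)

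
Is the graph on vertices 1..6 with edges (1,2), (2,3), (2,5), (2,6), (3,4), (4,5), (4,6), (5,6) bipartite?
No (odd cycle of length 3: 5 -> 2 -> 6 -> 5)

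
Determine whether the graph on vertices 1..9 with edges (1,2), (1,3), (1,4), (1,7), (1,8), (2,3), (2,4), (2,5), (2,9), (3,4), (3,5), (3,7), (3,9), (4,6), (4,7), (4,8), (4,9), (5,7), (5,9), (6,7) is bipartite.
No (odd cycle of length 3: 4 -> 1 -> 3 -> 4)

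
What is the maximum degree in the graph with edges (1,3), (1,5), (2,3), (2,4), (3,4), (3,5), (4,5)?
4 (attained at vertex 3)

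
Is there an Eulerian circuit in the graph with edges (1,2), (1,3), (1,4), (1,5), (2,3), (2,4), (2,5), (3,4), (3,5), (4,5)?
Yes (the graph is connected and all 5 vertices have even degree)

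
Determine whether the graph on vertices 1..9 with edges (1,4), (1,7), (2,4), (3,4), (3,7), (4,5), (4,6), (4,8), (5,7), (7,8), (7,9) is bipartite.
Yes. Partition: {1, 2, 3, 5, 6, 8, 9}, {4, 7}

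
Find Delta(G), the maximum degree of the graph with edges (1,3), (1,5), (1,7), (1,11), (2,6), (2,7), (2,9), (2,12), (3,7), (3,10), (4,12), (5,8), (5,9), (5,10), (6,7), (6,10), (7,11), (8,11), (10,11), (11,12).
5 (attained at vertices 7, 11)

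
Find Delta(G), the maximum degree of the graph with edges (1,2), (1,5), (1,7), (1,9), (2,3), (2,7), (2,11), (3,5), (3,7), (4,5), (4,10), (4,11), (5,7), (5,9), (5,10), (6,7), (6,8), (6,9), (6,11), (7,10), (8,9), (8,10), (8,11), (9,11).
6 (attained at vertices 5, 7)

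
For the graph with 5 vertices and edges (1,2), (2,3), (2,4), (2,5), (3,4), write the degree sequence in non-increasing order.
[4, 2, 2, 1, 1] (degrees: deg(1)=1, deg(2)=4, deg(3)=2, deg(4)=2, deg(5)=1)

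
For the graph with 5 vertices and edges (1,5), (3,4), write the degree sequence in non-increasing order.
[1, 1, 1, 1, 0] (degrees: deg(1)=1, deg(2)=0, deg(3)=1, deg(4)=1, deg(5)=1)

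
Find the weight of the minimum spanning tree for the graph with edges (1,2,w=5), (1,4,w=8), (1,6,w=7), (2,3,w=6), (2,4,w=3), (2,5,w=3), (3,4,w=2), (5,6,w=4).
17 (MST edges: (1,2,w=5), (2,4,w=3), (2,5,w=3), (3,4,w=2), (5,6,w=4); sum of weights 5 + 3 + 3 + 2 + 4 = 17)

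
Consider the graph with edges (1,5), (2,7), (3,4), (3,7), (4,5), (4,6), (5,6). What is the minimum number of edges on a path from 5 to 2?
4 (path: 5 -> 4 -> 3 -> 7 -> 2, 4 edges)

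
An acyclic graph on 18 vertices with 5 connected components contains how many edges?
13 (Each of the 5 component trees on V_i vertices has V_i - 1 edges; summing gives V - C = 18 - 5 = 13)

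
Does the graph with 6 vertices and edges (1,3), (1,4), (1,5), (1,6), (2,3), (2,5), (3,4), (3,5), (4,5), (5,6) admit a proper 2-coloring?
No (odd cycle of length 3: 3 -> 1 -> 4 -> 3)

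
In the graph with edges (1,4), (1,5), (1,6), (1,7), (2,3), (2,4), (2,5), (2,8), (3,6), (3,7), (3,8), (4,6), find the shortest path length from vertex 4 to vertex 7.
2 (path: 4 -> 1 -> 7, 2 edges)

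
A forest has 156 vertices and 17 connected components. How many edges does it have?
139 (Each of the 17 component trees on V_i vertices has V_i - 1 edges; summing gives V - C = 156 - 17 = 139)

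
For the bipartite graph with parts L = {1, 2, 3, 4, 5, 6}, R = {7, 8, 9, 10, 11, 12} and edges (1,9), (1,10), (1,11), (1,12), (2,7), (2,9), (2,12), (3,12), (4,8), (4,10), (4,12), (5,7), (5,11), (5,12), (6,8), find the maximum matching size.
6 (matching: (1,11), (2,9), (3,12), (4,10), (5,7), (6,8); upper bound min(|L|,|R|) = min(6,6) = 6)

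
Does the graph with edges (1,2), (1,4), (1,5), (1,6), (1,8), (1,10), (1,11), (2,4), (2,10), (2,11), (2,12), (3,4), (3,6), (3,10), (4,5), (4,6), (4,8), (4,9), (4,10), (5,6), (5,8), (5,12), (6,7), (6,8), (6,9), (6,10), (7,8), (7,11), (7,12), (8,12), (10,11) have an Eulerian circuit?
No (4 vertices have odd degree: {1, 2, 3, 5}; Eulerian circuit requires 0)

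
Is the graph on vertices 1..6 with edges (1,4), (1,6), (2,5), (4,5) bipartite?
Yes. Partition: {1, 3, 5}, {2, 4, 6}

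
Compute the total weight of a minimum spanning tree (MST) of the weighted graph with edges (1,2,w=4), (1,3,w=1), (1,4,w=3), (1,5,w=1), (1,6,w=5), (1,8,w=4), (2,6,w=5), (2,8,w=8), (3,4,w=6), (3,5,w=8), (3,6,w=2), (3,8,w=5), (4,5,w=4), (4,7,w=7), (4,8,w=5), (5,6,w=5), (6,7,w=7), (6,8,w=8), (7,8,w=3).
18 (MST edges: (1,2,w=4), (1,3,w=1), (1,4,w=3), (1,5,w=1), (1,8,w=4), (3,6,w=2), (7,8,w=3); sum of weights 4 + 1 + 3 + 1 + 4 + 2 + 3 = 18)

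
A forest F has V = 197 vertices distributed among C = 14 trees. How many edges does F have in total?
183 (Each of the 14 component trees on V_i vertices has V_i - 1 edges; summing gives V - C = 197 - 14 = 183)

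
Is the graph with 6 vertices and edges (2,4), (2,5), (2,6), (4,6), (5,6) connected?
No, it has 3 components: {1}, {2, 4, 5, 6}, {3}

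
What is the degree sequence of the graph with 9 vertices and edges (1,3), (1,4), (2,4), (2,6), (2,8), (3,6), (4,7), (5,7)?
[3, 3, 2, 2, 2, 2, 1, 1, 0] (degrees: deg(1)=2, deg(2)=3, deg(3)=2, deg(4)=3, deg(5)=1, deg(6)=2, deg(7)=2, deg(8)=1, deg(9)=0)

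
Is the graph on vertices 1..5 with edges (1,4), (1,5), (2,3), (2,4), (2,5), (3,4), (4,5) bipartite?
No (odd cycle of length 3: 4 -> 1 -> 5 -> 4)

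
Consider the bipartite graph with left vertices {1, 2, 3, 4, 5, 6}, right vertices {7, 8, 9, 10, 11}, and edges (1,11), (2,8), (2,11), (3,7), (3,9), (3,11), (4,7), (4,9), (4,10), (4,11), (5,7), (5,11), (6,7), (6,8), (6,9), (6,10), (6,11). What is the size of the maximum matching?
5 (matching: (1,11), (2,8), (3,9), (4,10), (5,7); upper bound min(|L|,|R|) = min(6,5) = 5)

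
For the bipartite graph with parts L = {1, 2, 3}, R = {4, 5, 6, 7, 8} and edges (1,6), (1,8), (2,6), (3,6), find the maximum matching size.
2 (matching: (1,8), (2,6); upper bound min(|L|,|R|) = min(3,5) = 3)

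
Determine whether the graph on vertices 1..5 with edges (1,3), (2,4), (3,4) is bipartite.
Yes. Partition: {1, 4, 5}, {2, 3}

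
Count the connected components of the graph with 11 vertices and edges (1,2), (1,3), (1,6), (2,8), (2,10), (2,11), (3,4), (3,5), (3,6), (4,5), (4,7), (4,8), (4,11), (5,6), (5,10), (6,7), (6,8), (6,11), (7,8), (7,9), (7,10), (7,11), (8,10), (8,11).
1 (components: {1, 2, 3, 4, 5, 6, 7, 8, 9, 10, 11})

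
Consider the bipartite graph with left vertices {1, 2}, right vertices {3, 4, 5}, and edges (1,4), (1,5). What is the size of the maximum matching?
1 (matching: (1,5); upper bound min(|L|,|R|) = min(2,3) = 2)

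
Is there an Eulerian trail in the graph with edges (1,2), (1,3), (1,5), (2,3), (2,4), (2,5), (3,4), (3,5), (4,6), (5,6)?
Yes (the graph is connected and exactly 2 vertices have odd degree: {1, 4}; any Eulerian path must start and end at those)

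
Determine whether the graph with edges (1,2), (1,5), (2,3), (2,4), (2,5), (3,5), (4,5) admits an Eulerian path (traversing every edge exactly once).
Yes — and in fact it has an Eulerian circuit (the graph is connected and all 5 vertices have even degree)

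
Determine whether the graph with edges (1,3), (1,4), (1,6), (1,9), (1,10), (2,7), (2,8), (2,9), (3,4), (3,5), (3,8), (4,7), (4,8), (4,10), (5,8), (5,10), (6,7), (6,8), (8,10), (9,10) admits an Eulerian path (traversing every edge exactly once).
No (8 vertices have odd degree: {1, 2, 4, 5, 6, 7, 9, 10}; Eulerian path requires 0 or 2)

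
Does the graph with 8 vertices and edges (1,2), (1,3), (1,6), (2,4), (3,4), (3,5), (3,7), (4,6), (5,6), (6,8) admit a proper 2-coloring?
Yes. Partition: {1, 4, 5, 7, 8}, {2, 3, 6}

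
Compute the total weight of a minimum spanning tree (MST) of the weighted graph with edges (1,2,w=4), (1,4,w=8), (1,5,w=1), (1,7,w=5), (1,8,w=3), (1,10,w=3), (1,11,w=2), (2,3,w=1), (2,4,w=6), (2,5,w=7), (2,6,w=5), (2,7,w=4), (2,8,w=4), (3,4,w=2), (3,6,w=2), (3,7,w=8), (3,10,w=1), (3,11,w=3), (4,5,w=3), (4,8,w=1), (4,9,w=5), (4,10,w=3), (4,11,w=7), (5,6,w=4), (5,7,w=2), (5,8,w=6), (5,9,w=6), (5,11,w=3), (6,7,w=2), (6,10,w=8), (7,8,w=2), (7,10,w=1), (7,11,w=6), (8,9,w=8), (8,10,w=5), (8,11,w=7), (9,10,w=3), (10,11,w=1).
15 (MST edges: (1,5,w=1), (1,11,w=2), (2,3,w=1), (3,4,w=2), (3,6,w=2), (3,10,w=1), (4,8,w=1), (7,10,w=1), (9,10,w=3), (10,11,w=1); sum of weights 1 + 2 + 1 + 2 + 2 + 1 + 1 + 1 + 3 + 1 = 15)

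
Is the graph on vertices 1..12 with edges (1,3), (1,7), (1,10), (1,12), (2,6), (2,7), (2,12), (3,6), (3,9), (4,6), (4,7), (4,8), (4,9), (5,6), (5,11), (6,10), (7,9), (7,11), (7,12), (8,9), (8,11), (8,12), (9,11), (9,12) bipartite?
No (odd cycle of length 3: 7 -> 1 -> 12 -> 7)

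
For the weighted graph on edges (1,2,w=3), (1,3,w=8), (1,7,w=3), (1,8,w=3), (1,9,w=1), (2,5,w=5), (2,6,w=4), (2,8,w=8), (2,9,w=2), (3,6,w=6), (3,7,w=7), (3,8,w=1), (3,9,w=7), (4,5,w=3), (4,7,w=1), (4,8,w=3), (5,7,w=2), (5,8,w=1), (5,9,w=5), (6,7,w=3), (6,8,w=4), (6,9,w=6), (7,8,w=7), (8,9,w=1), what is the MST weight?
12 (MST edges: (1,9,w=1), (2,9,w=2), (3,8,w=1), (4,7,w=1), (5,7,w=2), (5,8,w=1), (6,7,w=3), (8,9,w=1); sum of weights 1 + 2 + 1 + 1 + 2 + 1 + 3 + 1 = 12)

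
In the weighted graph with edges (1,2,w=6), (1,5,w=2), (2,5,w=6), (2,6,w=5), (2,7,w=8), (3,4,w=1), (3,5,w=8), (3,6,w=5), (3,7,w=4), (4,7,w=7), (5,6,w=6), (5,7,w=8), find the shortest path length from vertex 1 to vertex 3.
10 (path: 1 -> 5 -> 3; weights 2 + 8 = 10)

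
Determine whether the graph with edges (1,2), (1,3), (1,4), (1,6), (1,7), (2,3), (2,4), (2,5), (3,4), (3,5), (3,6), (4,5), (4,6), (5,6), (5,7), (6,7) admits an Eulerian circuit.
No (6 vertices have odd degree: {1, 3, 4, 5, 6, 7}; Eulerian circuit requires 0)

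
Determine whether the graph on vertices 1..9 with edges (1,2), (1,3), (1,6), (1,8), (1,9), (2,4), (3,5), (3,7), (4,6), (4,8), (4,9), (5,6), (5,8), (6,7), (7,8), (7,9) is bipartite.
Yes. Partition: {1, 4, 5, 7}, {2, 3, 6, 8, 9}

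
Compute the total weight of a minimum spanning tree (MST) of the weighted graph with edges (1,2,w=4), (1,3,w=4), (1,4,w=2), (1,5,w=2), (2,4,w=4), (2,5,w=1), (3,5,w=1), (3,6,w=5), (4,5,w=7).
11 (MST edges: (1,4,w=2), (1,5,w=2), (2,5,w=1), (3,5,w=1), (3,6,w=5); sum of weights 2 + 2 + 1 + 1 + 5 = 11)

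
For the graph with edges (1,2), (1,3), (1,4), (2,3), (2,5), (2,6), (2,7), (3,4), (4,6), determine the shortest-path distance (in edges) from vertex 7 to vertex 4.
3 (path: 7 -> 2 -> 1 -> 4, 3 edges)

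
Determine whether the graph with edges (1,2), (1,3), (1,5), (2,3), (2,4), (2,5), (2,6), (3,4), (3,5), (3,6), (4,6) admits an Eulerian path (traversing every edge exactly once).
No (6 vertices have odd degree: {1, 2, 3, 4, 5, 6}; Eulerian path requires 0 or 2)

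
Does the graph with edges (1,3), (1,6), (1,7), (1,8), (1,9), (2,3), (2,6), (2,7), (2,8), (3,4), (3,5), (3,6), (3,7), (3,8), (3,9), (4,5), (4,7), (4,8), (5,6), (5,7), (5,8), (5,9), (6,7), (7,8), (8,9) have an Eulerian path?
No (4 vertices have odd degree: {1, 6, 7, 8}; Eulerian path requires 0 or 2)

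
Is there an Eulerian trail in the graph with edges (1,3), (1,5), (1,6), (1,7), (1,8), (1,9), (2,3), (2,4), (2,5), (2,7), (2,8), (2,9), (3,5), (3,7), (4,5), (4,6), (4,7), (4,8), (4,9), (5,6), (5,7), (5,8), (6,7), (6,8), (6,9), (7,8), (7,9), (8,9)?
Yes (the graph is connected and exactly 2 vertices have odd degree: {5, 8}; any Eulerian path must start and end at those)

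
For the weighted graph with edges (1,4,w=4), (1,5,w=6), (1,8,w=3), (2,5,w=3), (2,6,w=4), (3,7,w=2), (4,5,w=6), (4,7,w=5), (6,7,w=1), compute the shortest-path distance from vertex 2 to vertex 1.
9 (path: 2 -> 5 -> 1; weights 3 + 6 = 9)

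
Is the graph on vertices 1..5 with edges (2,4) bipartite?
Yes. Partition: {1, 2, 3, 5}, {4}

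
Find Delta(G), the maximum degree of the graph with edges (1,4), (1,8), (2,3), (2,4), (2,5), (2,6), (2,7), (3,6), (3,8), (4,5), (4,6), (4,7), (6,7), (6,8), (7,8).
5 (attained at vertices 2, 4, 6)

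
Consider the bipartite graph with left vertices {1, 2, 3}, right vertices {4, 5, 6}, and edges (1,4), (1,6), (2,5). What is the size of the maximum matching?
2 (matching: (1,6), (2,5); upper bound min(|L|,|R|) = min(3,3) = 3)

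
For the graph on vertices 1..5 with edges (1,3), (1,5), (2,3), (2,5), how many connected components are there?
2 (components: {1, 2, 3, 5}, {4})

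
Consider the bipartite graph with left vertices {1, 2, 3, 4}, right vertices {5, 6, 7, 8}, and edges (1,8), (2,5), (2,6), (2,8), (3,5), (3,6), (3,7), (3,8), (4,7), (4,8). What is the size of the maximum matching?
4 (matching: (1,8), (2,6), (3,5), (4,7); upper bound min(|L|,|R|) = min(4,4) = 4)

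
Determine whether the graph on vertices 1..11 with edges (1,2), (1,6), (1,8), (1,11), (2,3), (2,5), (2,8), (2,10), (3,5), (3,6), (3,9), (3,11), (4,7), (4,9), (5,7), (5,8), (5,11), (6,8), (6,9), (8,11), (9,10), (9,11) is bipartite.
No (odd cycle of length 3: 6 -> 1 -> 8 -> 6)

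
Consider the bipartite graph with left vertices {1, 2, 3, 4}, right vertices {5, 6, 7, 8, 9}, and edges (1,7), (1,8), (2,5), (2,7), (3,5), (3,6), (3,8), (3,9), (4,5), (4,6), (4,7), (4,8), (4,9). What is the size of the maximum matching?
4 (matching: (1,8), (2,7), (3,9), (4,6); upper bound min(|L|,|R|) = min(4,5) = 4)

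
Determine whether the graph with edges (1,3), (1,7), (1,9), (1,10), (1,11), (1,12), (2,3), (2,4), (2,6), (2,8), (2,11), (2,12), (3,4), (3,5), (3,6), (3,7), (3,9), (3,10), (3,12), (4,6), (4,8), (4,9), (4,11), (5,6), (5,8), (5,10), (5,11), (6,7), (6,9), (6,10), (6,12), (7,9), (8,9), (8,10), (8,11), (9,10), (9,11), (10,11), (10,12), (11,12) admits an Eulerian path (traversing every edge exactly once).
Yes (the graph is connected and exactly 2 vertices have odd degree: {3, 5}; any Eulerian path must start and end at those)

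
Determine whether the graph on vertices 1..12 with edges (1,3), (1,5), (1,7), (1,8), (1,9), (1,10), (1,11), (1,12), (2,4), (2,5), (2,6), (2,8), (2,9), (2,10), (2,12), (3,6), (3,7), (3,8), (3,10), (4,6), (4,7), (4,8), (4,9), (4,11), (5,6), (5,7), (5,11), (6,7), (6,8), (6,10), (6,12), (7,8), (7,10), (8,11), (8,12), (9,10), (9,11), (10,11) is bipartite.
No (odd cycle of length 3: 8 -> 1 -> 11 -> 8)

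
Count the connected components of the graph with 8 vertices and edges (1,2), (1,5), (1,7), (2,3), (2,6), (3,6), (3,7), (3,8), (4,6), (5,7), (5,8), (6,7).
1 (components: {1, 2, 3, 4, 5, 6, 7, 8})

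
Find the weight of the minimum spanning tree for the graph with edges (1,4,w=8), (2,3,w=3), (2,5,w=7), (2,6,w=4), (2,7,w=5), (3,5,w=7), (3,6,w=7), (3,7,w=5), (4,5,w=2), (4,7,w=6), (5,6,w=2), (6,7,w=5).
24 (MST edges: (1,4,w=8), (2,3,w=3), (2,6,w=4), (2,7,w=5), (4,5,w=2), (5,6,w=2); sum of weights 8 + 3 + 4 + 5 + 2 + 2 = 24)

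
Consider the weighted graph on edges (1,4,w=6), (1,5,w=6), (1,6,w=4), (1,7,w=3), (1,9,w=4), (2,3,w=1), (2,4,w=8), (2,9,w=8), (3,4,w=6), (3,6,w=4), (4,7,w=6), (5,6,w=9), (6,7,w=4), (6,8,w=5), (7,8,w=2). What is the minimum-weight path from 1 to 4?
6 (path: 1 -> 4; weights 6 = 6)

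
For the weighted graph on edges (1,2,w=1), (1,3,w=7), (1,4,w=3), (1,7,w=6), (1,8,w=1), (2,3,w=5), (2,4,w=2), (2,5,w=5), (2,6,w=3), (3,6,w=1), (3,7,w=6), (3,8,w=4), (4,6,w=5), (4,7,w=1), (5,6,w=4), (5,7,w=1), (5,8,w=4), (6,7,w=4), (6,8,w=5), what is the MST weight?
10 (MST edges: (1,2,w=1), (1,8,w=1), (2,4,w=2), (2,6,w=3), (3,6,w=1), (4,7,w=1), (5,7,w=1); sum of weights 1 + 1 + 2 + 3 + 1 + 1 + 1 = 10)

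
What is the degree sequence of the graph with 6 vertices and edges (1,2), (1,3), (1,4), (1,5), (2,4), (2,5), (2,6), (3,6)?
[4, 4, 2, 2, 2, 2] (degrees: deg(1)=4, deg(2)=4, deg(3)=2, deg(4)=2, deg(5)=2, deg(6)=2)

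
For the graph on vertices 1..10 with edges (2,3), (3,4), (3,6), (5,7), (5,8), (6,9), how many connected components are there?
4 (components: {1}, {2, 3, 4, 6, 9}, {5, 7, 8}, {10})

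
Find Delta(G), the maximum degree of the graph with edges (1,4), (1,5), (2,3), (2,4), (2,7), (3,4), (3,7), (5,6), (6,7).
3 (attained at vertices 2, 3, 4, 7)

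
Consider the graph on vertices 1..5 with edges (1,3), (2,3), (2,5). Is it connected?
No, it has 2 components: {1, 2, 3, 5}, {4}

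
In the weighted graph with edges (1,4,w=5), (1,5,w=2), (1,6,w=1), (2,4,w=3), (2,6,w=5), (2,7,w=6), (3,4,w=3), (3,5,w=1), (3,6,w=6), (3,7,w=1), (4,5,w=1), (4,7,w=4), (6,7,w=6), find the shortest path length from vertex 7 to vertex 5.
2 (path: 7 -> 3 -> 5; weights 1 + 1 = 2)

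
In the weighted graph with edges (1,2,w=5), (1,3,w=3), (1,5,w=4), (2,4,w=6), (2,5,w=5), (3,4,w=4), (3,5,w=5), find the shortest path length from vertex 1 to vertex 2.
5 (path: 1 -> 2; weights 5 = 5)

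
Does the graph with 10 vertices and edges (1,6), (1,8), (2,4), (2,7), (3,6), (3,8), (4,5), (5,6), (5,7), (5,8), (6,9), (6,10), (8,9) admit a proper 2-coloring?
Yes. Partition: {1, 2, 3, 5, 9, 10}, {4, 6, 7, 8}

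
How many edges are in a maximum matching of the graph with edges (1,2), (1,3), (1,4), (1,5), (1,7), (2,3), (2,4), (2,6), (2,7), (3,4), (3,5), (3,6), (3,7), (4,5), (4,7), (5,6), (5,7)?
3 (matching: (2,7), (3,6), (4,5); upper bound floor(n/2) = floor(7/2) = 3)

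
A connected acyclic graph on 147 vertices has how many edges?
146 (A tree on V vertices has V - 1 edges, so 147 - 1 = 146)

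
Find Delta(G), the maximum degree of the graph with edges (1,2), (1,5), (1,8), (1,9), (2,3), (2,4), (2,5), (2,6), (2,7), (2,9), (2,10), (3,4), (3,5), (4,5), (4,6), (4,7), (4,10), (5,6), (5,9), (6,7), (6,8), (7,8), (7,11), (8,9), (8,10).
8 (attained at vertex 2)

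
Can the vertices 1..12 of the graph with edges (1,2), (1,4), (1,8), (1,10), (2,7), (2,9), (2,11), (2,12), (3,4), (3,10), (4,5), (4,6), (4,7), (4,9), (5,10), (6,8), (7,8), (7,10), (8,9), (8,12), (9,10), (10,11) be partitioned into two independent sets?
Yes. Partition: {1, 3, 5, 6, 7, 9, 11, 12}, {2, 4, 8, 10}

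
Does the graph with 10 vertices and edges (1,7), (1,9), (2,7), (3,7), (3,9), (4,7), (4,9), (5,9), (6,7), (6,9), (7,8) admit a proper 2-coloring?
Yes. Partition: {1, 2, 3, 4, 5, 6, 8, 10}, {7, 9}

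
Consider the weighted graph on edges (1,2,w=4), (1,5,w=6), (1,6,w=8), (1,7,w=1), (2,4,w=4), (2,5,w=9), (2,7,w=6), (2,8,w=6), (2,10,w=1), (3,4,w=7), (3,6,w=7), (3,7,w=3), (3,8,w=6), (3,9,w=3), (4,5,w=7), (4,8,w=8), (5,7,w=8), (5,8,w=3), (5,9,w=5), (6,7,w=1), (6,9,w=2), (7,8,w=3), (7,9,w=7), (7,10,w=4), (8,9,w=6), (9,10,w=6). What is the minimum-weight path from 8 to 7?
3 (path: 8 -> 7; weights 3 = 3)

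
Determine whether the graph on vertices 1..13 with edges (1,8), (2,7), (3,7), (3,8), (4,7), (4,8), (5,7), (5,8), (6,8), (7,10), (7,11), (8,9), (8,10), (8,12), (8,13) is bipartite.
Yes. Partition: {1, 2, 3, 4, 5, 6, 9, 10, 11, 12, 13}, {7, 8}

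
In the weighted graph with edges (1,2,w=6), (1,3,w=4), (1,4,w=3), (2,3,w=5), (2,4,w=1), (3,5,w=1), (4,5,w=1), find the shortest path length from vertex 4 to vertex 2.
1 (path: 4 -> 2; weights 1 = 1)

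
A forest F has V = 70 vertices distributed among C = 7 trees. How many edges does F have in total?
63 (Each of the 7 component trees on V_i vertices has V_i - 1 edges; summing gives V - C = 70 - 7 = 63)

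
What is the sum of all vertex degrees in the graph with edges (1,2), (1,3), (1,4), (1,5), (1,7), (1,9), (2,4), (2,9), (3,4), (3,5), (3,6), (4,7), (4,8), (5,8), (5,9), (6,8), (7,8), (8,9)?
36 (handshake: sum of degrees = 2|E| = 2 x 18 = 36)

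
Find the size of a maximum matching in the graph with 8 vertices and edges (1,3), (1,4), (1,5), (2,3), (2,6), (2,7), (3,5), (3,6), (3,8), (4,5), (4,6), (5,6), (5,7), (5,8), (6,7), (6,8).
4 (matching: (1,4), (2,3), (5,8), (6,7); upper bound floor(n/2) = floor(8/2) = 4)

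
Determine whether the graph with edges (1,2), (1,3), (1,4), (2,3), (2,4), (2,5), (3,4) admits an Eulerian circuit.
No (4 vertices have odd degree: {1, 3, 4, 5}; Eulerian circuit requires 0)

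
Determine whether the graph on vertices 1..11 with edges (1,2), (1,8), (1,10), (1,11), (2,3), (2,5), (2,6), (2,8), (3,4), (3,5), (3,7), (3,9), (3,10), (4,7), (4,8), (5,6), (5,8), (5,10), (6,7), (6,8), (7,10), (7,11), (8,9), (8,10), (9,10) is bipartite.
No (odd cycle of length 3: 2 -> 1 -> 8 -> 2)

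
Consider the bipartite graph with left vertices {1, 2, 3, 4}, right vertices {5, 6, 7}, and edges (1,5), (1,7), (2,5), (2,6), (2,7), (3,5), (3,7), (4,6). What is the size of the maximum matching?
3 (matching: (1,7), (2,6), (3,5); upper bound min(|L|,|R|) = min(4,3) = 3)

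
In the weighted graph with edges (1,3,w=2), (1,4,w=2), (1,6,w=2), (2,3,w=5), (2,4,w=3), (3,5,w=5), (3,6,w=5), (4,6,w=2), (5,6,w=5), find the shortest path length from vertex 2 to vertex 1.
5 (path: 2 -> 4 -> 1; weights 3 + 2 = 5)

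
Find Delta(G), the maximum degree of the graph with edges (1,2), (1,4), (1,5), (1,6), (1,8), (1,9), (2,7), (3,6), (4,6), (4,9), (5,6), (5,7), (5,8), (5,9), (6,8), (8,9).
6 (attained at vertex 1)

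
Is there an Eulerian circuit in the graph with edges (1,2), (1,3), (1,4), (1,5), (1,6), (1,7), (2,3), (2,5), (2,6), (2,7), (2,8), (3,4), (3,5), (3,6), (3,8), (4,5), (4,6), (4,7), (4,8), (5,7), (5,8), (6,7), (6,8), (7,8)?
Yes (the graph is connected and all 8 vertices have even degree)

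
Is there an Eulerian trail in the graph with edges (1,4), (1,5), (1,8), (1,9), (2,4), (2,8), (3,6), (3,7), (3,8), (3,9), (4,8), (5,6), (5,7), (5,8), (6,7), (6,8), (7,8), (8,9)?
Yes (the graph is connected and exactly 2 vertices have odd degree: {4, 9}; any Eulerian path must start and end at those)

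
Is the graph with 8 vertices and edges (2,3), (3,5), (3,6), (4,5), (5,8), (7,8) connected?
No, it has 2 components: {1}, {2, 3, 4, 5, 6, 7, 8}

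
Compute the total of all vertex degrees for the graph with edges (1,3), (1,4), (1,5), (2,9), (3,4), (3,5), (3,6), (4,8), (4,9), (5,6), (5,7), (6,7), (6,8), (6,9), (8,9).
30 (handshake: sum of degrees = 2|E| = 2 x 15 = 30)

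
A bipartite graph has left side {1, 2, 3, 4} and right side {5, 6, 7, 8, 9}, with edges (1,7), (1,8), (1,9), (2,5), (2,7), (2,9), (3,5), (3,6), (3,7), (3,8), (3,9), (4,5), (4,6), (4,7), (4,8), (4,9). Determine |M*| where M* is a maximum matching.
4 (matching: (1,9), (2,7), (3,8), (4,6); upper bound min(|L|,|R|) = min(4,5) = 4)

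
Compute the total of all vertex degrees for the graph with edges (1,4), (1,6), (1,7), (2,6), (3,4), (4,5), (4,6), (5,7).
16 (handshake: sum of degrees = 2|E| = 2 x 8 = 16)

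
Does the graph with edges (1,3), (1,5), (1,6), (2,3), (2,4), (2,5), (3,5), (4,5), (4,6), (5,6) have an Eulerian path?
No (6 vertices have odd degree: {1, 2, 3, 4, 5, 6}; Eulerian path requires 0 or 2)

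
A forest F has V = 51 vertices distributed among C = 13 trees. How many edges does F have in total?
38 (Each of the 13 component trees on V_i vertices has V_i - 1 edges; summing gives V - C = 51 - 13 = 38)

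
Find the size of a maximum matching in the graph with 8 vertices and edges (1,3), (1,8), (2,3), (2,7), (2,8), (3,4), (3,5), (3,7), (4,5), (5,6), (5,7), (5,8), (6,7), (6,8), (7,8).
4 (matching: (1,3), (2,8), (4,5), (6,7); upper bound floor(n/2) = floor(8/2) = 4)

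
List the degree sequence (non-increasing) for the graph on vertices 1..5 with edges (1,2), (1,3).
[2, 1, 1, 0, 0] (degrees: deg(1)=2, deg(2)=1, deg(3)=1, deg(4)=0, deg(5)=0)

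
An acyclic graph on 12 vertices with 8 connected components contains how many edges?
4 (Each of the 8 component trees on V_i vertices has V_i - 1 edges; summing gives V - C = 12 - 8 = 4)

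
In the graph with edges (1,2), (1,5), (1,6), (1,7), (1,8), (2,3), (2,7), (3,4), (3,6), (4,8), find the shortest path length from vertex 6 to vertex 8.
2 (path: 6 -> 1 -> 8, 2 edges)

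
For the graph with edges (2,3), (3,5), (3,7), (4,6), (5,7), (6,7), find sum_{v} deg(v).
12 (handshake: sum of degrees = 2|E| = 2 x 6 = 12)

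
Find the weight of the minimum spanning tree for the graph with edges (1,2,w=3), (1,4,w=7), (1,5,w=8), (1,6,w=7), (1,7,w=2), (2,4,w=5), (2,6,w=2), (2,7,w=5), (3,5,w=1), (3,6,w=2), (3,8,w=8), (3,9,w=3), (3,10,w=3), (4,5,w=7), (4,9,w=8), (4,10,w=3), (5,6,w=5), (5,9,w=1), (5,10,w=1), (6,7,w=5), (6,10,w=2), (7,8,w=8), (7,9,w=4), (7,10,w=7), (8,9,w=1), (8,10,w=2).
16 (MST edges: (1,2,w=3), (1,7,w=2), (2,6,w=2), (3,5,w=1), (3,6,w=2), (4,10,w=3), (5,9,w=1), (5,10,w=1), (8,9,w=1); sum of weights 3 + 2 + 2 + 1 + 2 + 3 + 1 + 1 + 1 = 16)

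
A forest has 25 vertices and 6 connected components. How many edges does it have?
19 (Each of the 6 component trees on V_i vertices has V_i - 1 edges; summing gives V - C = 25 - 6 = 19)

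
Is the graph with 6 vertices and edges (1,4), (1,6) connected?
No, it has 4 components: {1, 4, 6}, {2}, {3}, {5}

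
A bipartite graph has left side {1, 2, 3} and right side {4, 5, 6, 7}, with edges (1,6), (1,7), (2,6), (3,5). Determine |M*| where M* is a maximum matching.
3 (matching: (1,7), (2,6), (3,5); upper bound min(|L|,|R|) = min(3,4) = 3)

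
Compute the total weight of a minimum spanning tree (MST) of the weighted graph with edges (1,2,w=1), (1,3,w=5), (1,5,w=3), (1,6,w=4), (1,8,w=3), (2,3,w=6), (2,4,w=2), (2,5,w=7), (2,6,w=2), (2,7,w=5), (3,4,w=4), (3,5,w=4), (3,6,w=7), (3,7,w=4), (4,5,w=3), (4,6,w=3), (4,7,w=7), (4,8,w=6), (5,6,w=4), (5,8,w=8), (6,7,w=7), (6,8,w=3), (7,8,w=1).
16 (MST edges: (1,2,w=1), (1,5,w=3), (1,8,w=3), (2,4,w=2), (2,6,w=2), (3,5,w=4), (7,8,w=1); sum of weights 1 + 3 + 3 + 2 + 2 + 4 + 1 = 16)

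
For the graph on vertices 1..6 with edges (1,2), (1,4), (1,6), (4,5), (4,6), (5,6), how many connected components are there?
2 (components: {1, 2, 4, 5, 6}, {3})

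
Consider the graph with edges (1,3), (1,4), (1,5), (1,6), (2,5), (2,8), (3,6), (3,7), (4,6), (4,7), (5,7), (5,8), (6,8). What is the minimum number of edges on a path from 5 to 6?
2 (path: 5 -> 1 -> 6, 2 edges)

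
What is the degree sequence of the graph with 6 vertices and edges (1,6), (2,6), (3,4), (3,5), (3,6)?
[3, 3, 1, 1, 1, 1] (degrees: deg(1)=1, deg(2)=1, deg(3)=3, deg(4)=1, deg(5)=1, deg(6)=3)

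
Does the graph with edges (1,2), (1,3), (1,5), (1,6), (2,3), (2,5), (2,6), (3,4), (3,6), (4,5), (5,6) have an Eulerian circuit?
Yes (the graph is connected and all 6 vertices have even degree)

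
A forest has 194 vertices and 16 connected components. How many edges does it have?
178 (Each of the 16 component trees on V_i vertices has V_i - 1 edges; summing gives V - C = 194 - 16 = 178)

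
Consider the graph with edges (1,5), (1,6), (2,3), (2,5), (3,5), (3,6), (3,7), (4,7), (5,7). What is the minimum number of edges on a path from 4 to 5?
2 (path: 4 -> 7 -> 5, 2 edges)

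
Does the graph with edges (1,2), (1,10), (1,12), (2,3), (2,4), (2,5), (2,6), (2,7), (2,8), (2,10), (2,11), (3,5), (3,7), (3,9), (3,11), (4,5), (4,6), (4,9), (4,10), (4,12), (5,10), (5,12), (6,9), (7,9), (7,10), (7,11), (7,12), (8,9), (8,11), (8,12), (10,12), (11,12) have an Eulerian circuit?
No (8 vertices have odd degree: {1, 2, 3, 5, 6, 9, 11, 12}; Eulerian circuit requires 0)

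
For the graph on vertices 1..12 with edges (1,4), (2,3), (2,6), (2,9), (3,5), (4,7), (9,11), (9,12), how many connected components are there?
4 (components: {1, 4, 7}, {2, 3, 5, 6, 9, 11, 12}, {8}, {10})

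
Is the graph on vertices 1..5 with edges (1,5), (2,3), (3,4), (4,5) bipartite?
Yes. Partition: {1, 2, 4}, {3, 5}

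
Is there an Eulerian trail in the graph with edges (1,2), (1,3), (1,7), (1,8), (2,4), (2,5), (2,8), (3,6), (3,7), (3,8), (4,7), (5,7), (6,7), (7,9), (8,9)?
Yes — and in fact it has an Eulerian circuit (the graph is connected and all 9 vertices have even degree)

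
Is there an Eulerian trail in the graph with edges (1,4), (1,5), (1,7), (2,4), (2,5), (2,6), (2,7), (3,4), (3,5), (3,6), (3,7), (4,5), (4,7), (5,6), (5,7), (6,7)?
Yes (the graph is connected and exactly 2 vertices have odd degree: {1, 4}; any Eulerian path must start and end at those)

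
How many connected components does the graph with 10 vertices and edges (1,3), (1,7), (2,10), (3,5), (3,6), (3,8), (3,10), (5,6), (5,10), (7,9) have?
2 (components: {1, 2, 3, 5, 6, 7, 8, 9, 10}, {4})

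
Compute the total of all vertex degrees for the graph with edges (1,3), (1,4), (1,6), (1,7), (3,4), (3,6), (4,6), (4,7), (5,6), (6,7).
20 (handshake: sum of degrees = 2|E| = 2 x 10 = 20)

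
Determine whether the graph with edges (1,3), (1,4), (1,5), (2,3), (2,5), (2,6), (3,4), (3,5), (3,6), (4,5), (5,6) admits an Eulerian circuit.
No (6 vertices have odd degree: {1, 2, 3, 4, 5, 6}; Eulerian circuit requires 0)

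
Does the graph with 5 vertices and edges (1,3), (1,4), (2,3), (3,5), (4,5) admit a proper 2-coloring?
Yes. Partition: {1, 2, 5}, {3, 4}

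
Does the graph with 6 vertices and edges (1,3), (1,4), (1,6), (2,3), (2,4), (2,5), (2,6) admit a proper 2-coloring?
Yes. Partition: {1, 2}, {3, 4, 5, 6}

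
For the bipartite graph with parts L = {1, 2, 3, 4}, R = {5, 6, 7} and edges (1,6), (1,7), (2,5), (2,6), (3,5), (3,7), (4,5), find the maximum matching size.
3 (matching: (1,7), (2,6), (3,5); upper bound min(|L|,|R|) = min(4,3) = 3)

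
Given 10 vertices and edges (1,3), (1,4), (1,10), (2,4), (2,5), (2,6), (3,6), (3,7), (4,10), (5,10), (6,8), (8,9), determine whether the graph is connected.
Yes (BFS from 1 visits [1, 3, 4, 10, 6, 7, 2, 5, 8, 9] — all 10 vertices reached)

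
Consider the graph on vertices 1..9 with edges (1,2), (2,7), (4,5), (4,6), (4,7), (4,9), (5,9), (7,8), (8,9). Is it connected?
No, it has 2 components: {1, 2, 4, 5, 6, 7, 8, 9}, {3}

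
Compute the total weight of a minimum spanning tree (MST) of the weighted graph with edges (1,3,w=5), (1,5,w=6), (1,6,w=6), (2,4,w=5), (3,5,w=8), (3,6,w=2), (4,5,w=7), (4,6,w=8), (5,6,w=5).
24 (MST edges: (1,3,w=5), (2,4,w=5), (3,6,w=2), (4,5,w=7), (5,6,w=5); sum of weights 5 + 5 + 2 + 7 + 5 = 24)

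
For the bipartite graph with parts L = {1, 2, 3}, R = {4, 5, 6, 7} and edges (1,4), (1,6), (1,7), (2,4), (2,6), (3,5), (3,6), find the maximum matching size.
3 (matching: (1,7), (2,6), (3,5); upper bound min(|L|,|R|) = min(3,4) = 3)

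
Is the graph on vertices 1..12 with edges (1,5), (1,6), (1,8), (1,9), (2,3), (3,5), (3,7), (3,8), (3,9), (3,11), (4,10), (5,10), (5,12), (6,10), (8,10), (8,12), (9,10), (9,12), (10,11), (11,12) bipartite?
Yes. Partition: {1, 3, 10, 12}, {2, 4, 5, 6, 7, 8, 9, 11}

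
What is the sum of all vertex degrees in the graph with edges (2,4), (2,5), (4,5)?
6 (handshake: sum of degrees = 2|E| = 2 x 3 = 6)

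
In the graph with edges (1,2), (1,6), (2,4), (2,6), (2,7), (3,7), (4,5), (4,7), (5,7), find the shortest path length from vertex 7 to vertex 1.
2 (path: 7 -> 2 -> 1, 2 edges)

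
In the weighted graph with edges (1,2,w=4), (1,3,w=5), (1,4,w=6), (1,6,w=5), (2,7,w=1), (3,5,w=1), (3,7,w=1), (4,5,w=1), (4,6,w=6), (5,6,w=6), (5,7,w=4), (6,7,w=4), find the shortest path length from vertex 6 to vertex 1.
5 (path: 6 -> 1; weights 5 = 5)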